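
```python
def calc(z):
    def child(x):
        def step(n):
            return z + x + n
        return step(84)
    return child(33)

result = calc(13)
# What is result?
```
130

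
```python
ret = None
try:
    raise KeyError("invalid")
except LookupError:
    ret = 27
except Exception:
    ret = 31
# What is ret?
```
27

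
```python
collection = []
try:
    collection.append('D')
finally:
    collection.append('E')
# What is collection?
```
['D', 'E']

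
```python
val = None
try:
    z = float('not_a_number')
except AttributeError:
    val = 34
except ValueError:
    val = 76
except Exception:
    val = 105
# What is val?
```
76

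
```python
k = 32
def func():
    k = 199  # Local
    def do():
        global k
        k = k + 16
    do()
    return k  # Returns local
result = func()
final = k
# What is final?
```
48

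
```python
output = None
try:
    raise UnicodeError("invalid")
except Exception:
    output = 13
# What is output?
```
13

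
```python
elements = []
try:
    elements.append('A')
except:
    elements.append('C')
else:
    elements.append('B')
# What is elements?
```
['A', 'B']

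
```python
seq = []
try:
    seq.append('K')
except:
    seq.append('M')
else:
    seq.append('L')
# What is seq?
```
['K', 'L']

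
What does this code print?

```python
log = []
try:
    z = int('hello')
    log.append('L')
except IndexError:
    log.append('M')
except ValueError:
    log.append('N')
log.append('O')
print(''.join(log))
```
NO

ValueError is caught by its specific handler, not IndexError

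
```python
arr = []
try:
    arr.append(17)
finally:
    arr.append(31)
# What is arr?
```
[17, 31]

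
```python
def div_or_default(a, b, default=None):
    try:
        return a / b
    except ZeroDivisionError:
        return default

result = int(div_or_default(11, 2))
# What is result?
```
5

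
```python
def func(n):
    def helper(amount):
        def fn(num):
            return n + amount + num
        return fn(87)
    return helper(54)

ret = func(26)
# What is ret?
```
167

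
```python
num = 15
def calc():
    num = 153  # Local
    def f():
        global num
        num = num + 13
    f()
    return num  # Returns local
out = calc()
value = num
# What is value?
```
28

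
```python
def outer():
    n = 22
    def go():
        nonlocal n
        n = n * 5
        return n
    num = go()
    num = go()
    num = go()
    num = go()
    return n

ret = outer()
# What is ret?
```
13750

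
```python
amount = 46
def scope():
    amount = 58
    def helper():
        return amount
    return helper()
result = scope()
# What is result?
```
58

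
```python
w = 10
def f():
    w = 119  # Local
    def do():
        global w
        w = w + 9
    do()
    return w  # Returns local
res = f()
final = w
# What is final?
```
19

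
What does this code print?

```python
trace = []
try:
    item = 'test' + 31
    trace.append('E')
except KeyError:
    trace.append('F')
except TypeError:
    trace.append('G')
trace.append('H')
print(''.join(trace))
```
GH

TypeError is caught by its specific handler, not KeyError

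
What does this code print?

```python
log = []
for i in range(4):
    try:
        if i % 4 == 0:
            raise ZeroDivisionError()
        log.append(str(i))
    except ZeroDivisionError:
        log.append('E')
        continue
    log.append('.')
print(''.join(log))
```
E1.2.3.

continue in except skips rest of loop body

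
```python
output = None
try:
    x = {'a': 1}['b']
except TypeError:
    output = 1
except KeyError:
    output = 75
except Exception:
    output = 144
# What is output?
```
75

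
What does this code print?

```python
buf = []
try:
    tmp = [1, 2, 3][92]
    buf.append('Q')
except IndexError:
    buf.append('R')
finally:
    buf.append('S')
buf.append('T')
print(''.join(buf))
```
RST

finally always runs, even after exception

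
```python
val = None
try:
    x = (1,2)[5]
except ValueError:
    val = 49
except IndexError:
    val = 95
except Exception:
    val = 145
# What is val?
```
95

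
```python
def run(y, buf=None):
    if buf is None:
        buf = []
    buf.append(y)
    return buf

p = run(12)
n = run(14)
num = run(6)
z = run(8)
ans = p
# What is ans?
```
[12]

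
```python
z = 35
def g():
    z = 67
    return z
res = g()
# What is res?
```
67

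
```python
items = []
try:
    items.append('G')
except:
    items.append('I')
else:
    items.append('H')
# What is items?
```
['G', 'H']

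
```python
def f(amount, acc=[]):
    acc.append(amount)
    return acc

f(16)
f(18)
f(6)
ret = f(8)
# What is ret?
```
[16, 18, 6, 8]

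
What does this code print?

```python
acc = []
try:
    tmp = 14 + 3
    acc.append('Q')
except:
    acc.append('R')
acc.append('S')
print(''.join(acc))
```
QS

No exception, try block completes normally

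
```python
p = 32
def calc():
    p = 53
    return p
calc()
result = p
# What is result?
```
32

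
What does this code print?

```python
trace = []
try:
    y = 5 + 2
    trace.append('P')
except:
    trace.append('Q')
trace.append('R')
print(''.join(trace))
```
PR

No exception, try block completes normally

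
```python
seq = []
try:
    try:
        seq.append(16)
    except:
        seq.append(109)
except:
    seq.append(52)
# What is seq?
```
[16]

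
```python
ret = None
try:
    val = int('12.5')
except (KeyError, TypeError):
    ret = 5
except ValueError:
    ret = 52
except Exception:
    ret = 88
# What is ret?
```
52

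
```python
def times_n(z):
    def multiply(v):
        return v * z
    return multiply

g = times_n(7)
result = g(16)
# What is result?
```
112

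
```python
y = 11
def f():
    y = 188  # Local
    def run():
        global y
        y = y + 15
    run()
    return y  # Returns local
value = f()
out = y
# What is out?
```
26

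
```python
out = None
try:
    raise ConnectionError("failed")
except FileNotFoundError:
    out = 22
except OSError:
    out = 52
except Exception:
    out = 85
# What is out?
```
52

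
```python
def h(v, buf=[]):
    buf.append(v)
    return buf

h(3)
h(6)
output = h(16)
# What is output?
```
[3, 6, 16]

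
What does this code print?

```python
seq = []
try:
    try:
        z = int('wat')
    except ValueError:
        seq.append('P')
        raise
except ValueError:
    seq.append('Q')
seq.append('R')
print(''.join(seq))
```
PQR

raise without argument re-raises current exception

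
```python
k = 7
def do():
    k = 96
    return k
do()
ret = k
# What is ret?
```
7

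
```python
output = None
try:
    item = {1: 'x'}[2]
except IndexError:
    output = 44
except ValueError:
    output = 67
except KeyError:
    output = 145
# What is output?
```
145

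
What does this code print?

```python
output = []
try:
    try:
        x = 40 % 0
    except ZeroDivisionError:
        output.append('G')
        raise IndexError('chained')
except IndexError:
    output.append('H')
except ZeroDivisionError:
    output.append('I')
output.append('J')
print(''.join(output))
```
GHJ

IndexError raised and caught, original ZeroDivisionError not re-raised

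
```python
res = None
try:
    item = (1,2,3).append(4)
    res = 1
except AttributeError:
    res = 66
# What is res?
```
66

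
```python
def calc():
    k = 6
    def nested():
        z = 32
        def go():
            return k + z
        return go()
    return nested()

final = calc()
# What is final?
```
38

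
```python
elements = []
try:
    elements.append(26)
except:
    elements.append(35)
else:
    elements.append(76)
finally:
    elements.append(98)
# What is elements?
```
[26, 76, 98]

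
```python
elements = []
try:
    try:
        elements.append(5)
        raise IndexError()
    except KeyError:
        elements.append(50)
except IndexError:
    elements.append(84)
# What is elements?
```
[5, 84]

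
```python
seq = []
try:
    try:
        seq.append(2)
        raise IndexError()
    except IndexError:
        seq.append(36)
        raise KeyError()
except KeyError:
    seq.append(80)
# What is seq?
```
[2, 36, 80]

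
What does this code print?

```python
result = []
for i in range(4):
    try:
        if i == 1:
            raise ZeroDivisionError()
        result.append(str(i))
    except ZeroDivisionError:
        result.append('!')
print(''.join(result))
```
0!23

Exception on i=1 caught, loop continues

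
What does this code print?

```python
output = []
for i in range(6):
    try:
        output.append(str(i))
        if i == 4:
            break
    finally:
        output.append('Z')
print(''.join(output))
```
0Z1Z2Z3Z4Z

finally runs even when breaking out of loop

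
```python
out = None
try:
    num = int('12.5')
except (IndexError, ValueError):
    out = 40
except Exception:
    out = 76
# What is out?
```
40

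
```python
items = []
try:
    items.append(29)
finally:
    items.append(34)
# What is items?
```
[29, 34]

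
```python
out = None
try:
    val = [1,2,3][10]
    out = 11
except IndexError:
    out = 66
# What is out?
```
66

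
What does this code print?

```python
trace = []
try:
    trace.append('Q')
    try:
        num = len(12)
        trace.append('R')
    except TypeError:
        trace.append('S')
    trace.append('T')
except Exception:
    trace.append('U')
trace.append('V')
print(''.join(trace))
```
QSTV

Inner exception caught by inner handler, outer continues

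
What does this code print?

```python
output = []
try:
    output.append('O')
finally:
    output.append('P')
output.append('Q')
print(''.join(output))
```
OPQ

try/finally without except, no exception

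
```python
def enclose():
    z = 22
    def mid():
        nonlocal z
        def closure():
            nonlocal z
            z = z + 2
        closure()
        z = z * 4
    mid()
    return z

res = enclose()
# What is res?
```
96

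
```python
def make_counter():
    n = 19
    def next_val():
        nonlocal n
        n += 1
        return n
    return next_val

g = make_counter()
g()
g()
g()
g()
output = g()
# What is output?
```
24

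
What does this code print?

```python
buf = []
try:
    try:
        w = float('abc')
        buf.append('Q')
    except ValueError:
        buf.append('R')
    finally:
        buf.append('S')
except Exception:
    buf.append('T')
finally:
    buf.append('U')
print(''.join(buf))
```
RSU

Both finally blocks run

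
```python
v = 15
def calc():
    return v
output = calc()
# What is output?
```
15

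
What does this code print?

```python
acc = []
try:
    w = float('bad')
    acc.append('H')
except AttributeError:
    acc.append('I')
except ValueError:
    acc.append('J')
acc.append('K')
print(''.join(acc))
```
JK

ValueError is caught by its specific handler, not AttributeError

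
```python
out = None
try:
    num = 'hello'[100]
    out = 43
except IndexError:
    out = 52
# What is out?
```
52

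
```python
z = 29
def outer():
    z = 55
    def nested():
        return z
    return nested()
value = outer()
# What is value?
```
55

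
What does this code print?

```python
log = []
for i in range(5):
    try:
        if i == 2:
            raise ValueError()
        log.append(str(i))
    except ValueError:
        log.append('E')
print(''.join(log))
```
01E34

Exception on i=2 caught, loop continues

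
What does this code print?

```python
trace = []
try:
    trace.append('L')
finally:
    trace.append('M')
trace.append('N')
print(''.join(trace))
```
LMN

try/finally without except, no exception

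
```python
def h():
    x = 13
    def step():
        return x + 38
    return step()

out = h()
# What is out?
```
51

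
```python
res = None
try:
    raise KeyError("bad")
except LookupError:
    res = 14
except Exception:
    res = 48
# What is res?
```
14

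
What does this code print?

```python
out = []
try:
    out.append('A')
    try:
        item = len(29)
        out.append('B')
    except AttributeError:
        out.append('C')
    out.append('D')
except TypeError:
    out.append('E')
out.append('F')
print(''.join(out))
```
AEF

Inner handler doesn't match, propagates to outer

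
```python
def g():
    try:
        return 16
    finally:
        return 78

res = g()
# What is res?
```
78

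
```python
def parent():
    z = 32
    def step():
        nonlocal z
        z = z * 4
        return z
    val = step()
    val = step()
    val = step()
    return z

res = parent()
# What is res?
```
2048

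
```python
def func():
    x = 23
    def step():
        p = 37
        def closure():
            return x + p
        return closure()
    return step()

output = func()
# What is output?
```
60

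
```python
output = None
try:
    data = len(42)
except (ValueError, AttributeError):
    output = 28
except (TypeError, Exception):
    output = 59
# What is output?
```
59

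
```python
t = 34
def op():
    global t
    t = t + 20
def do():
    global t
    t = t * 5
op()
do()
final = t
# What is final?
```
270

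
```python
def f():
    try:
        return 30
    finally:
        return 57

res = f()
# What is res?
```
57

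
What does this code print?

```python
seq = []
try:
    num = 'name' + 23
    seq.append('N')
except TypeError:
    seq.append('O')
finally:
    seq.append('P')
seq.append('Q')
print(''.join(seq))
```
OPQ

finally always runs, even after exception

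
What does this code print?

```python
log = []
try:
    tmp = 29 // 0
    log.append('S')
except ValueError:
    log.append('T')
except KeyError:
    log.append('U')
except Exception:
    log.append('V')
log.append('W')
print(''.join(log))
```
VW

ZeroDivisionError not specifically caught, falls to Exception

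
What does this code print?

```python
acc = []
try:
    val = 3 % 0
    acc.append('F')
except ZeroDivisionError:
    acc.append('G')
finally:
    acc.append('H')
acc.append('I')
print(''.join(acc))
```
GHI

finally always runs, even after exception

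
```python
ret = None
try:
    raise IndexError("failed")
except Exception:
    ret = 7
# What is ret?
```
7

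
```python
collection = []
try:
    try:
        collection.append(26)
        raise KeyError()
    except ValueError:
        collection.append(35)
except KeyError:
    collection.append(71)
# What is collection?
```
[26, 71]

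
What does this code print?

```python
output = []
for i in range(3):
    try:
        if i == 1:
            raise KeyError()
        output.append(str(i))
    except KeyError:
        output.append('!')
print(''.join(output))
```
0!2

Exception on i=1 caught, loop continues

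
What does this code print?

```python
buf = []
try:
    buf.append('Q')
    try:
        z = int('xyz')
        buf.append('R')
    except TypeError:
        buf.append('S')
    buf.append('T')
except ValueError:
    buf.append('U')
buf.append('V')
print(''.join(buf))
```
QUV

Inner handler doesn't match, propagates to outer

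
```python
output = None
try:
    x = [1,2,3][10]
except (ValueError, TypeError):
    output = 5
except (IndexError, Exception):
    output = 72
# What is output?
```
72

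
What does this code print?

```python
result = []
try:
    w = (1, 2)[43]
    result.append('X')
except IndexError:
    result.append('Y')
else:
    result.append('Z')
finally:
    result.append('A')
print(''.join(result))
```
YA

Exception: except runs, else skipped, finally runs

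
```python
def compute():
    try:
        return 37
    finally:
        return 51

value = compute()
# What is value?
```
51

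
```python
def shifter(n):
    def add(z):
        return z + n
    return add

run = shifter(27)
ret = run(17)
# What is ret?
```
44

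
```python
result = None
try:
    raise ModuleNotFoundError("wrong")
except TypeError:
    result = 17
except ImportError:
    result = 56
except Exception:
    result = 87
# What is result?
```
56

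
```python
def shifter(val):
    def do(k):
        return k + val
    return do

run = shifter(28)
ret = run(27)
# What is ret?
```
55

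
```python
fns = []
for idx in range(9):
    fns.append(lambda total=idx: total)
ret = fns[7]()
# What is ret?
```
7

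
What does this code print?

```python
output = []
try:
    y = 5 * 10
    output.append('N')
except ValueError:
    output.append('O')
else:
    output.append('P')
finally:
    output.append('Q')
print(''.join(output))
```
NPQ

else runs before finally when no exception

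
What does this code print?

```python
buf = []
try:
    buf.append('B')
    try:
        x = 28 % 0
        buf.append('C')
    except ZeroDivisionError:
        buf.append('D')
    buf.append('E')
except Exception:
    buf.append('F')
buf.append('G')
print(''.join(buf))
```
BDEG

Inner exception caught by inner handler, outer continues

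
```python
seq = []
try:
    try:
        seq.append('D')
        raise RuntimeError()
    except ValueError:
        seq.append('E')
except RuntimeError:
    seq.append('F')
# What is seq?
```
['D', 'F']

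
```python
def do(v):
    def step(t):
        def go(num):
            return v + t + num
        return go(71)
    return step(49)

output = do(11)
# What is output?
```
131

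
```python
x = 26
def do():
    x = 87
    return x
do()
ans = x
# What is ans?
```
26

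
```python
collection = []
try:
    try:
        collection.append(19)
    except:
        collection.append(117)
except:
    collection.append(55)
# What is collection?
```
[19]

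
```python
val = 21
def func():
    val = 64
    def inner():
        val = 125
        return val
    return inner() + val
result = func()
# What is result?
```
189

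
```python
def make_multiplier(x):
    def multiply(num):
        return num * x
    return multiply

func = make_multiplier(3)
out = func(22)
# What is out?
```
66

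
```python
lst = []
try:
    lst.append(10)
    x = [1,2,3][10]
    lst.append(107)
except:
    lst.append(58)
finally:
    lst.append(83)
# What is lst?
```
[10, 58, 83]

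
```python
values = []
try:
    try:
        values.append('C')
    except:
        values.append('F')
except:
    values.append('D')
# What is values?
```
['C']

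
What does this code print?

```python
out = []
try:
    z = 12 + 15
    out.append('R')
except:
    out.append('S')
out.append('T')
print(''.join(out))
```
RT

No exception, try block completes normally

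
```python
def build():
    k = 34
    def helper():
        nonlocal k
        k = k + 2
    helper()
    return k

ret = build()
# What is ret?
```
36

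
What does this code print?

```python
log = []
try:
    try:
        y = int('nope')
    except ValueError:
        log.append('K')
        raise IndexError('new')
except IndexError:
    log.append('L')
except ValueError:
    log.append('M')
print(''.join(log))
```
KL

New IndexError raised, caught by outer IndexError handler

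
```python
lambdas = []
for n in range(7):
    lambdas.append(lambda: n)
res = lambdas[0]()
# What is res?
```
6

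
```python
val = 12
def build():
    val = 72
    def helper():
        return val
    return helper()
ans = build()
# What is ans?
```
72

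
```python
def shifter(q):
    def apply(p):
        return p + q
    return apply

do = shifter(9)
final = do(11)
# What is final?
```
20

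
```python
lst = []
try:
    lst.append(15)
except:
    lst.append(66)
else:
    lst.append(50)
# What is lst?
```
[15, 50]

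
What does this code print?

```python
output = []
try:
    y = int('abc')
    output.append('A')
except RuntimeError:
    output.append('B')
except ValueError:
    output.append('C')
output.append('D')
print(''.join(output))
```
CD

ValueError is caught by its specific handler, not RuntimeError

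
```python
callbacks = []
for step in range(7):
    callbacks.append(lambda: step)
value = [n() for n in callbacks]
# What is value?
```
[6, 6, 6, 6, 6, 6, 6]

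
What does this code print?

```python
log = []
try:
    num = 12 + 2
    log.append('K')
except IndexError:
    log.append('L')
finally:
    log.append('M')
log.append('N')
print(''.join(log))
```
KMN

finally runs after normal execution too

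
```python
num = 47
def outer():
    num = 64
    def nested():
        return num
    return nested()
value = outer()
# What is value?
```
64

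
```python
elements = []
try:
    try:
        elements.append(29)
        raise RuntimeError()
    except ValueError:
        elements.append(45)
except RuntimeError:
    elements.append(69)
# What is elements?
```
[29, 69]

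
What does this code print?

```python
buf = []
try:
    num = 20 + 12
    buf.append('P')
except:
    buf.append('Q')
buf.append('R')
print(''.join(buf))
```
PR

No exception, try block completes normally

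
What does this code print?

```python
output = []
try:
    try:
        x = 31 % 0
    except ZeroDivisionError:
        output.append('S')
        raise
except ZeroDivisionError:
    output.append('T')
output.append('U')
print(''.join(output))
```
STU

raise without argument re-raises current exception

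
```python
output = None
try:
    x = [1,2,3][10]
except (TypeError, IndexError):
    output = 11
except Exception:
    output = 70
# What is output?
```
11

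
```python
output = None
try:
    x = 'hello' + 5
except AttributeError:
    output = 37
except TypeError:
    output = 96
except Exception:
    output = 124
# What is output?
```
96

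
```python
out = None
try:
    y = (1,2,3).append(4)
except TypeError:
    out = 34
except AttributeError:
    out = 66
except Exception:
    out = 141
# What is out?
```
66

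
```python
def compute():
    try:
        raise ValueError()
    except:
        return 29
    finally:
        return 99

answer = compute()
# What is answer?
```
99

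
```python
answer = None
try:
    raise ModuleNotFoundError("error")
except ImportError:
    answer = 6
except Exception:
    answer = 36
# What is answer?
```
6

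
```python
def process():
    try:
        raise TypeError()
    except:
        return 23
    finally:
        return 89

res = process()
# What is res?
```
89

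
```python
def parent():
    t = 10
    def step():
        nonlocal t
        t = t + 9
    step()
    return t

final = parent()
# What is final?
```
19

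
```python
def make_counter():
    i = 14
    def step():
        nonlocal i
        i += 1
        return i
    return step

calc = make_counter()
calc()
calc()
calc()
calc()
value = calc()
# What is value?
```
19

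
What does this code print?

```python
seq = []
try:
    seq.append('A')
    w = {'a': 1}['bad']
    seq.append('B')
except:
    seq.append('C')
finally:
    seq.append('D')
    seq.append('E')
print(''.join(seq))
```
ACDE

Code before exception runs, then except, then all of finally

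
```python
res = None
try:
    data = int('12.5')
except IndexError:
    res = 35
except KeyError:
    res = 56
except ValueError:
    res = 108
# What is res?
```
108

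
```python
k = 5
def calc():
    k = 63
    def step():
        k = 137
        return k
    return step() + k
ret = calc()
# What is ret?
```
200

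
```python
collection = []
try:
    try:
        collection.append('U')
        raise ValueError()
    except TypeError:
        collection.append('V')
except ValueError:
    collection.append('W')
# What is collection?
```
['U', 'W']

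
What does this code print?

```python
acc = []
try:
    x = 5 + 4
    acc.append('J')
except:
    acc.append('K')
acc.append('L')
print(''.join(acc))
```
JL

No exception, try block completes normally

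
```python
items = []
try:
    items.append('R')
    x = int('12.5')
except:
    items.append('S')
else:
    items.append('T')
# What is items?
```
['R', 'S']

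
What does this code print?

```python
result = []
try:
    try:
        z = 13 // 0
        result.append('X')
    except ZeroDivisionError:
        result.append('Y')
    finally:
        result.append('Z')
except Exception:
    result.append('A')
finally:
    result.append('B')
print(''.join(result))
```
YZB

Both finally blocks run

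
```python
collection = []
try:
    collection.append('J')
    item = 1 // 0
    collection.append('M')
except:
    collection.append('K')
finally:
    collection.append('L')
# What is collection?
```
['J', 'K', 'L']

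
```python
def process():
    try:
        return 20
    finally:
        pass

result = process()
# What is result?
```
20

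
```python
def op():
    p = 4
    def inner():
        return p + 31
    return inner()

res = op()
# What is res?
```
35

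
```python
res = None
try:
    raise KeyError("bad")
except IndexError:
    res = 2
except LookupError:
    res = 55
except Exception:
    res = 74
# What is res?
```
55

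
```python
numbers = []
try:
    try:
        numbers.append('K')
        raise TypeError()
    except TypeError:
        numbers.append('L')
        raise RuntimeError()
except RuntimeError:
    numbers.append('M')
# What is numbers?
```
['K', 'L', 'M']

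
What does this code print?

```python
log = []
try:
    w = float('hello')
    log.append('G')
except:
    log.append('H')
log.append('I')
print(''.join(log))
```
HI

Exception raised in try, caught by bare except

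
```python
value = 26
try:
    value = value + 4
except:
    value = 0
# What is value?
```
30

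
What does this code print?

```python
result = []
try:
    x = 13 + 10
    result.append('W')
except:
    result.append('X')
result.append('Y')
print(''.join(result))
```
WY

No exception, try block completes normally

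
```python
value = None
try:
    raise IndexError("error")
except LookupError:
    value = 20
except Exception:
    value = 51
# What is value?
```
20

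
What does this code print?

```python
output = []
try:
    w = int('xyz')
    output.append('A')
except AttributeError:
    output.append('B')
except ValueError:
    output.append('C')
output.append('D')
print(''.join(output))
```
CD

ValueError is caught by its specific handler, not AttributeError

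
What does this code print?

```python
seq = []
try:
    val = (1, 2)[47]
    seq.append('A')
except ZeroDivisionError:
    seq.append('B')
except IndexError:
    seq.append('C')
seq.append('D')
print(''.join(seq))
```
CD

IndexError is caught by its specific handler, not ZeroDivisionError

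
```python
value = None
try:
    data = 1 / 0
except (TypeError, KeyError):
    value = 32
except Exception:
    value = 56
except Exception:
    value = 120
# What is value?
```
56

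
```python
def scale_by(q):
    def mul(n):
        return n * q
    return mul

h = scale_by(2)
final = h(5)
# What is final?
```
10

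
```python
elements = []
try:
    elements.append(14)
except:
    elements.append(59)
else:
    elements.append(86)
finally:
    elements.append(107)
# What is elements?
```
[14, 86, 107]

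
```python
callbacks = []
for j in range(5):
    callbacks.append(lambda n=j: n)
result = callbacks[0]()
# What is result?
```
0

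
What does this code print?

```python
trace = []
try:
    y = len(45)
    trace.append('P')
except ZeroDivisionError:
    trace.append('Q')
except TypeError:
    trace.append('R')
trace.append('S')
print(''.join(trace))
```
RS

TypeError is caught by its specific handler, not ZeroDivisionError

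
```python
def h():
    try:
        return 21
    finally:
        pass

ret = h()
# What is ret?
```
21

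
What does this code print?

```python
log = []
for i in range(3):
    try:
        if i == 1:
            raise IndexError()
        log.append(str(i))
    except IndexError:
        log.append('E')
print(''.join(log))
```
0E2

Exception on i=1 caught, loop continues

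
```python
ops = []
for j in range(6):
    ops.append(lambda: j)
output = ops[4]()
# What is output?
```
5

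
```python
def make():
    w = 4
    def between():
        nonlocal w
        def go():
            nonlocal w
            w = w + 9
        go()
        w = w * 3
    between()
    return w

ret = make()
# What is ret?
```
39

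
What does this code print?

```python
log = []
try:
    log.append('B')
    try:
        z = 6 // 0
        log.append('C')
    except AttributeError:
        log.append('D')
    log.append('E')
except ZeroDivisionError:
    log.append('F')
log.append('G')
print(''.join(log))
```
BFG

Inner handler doesn't match, propagates to outer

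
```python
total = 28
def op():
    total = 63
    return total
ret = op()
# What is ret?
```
63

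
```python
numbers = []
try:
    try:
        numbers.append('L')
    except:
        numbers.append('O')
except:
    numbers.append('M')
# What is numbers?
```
['L']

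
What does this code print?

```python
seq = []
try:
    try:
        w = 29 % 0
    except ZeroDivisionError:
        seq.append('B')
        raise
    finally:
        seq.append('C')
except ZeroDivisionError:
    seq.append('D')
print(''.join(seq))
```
BCD

finally runs before re-raised exception propagates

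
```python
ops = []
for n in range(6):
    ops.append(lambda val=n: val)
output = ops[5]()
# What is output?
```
5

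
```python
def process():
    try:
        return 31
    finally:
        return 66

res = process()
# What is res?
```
66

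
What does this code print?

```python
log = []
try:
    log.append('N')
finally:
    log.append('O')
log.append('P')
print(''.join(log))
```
NOP

try/finally without except, no exception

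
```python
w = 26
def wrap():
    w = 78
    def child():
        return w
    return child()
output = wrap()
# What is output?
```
78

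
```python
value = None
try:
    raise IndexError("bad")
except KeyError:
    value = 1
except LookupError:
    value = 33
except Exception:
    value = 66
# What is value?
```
33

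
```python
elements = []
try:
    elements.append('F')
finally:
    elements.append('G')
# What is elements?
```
['F', 'G']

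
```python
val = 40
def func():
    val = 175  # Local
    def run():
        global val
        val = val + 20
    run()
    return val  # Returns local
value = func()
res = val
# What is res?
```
60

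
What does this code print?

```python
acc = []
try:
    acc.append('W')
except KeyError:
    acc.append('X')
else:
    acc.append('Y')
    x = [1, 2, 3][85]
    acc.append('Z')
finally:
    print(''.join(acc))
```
WY

Try succeeds, else appends 'Y', IndexError in else is uncaught, finally prints before exception propagates ('Z' never appended)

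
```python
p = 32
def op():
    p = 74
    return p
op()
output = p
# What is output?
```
32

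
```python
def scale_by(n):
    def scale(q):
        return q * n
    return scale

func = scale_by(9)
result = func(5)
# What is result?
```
45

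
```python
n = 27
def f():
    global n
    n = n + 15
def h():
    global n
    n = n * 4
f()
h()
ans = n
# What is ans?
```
168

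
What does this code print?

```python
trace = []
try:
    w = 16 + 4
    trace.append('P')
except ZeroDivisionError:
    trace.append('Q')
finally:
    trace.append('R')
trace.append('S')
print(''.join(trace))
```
PRS

finally runs after normal execution too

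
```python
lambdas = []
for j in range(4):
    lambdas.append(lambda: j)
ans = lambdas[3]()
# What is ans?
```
3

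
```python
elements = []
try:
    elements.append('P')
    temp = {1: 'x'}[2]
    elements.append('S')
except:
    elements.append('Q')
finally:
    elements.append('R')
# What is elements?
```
['P', 'Q', 'R']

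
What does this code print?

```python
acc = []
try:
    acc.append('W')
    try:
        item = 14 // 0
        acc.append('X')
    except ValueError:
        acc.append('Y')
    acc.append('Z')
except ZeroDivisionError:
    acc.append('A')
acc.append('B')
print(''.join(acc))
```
WAB

Inner handler doesn't match, propagates to outer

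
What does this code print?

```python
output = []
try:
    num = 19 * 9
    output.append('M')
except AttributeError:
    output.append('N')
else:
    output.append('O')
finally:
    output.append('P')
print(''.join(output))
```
MOP

else runs before finally when no exception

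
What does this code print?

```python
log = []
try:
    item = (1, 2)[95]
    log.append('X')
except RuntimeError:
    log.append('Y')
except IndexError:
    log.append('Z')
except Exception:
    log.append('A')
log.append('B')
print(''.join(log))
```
ZB

IndexError matches before generic Exception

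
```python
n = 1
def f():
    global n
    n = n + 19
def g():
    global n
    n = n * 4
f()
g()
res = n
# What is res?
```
80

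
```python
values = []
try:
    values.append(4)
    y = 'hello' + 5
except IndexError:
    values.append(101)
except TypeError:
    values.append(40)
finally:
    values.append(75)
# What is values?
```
[4, 40, 75]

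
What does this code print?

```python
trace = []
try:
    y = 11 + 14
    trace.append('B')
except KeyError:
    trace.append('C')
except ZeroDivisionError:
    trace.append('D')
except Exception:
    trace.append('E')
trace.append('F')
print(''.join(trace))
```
BF

No exception, try block completes normally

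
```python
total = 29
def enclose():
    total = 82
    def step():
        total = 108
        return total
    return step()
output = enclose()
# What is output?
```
108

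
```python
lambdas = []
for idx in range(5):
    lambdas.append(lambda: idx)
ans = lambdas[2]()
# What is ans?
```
4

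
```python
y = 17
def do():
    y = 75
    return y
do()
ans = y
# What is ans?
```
17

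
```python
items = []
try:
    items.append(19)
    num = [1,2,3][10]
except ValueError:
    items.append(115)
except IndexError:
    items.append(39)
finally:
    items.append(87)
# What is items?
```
[19, 39, 87]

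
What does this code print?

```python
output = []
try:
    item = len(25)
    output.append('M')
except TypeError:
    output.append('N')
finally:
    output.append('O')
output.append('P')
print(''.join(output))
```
NOP

finally always runs, even after exception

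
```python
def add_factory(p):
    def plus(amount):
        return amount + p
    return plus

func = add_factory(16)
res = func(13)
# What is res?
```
29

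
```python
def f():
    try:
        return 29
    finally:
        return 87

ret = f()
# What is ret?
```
87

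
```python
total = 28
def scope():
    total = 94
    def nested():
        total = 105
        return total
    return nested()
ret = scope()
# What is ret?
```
105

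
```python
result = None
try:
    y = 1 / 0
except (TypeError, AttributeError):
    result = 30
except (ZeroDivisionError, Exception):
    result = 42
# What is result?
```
42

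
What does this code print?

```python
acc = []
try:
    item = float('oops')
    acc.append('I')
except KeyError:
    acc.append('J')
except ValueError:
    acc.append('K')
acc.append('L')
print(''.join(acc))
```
KL

ValueError is caught by its specific handler, not KeyError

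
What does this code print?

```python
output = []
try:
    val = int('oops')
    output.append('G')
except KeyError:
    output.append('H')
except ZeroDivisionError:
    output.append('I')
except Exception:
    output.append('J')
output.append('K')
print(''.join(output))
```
JK

ValueError not specifically caught, falls to Exception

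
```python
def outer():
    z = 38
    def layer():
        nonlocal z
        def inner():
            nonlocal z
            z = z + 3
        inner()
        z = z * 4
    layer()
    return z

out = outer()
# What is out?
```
164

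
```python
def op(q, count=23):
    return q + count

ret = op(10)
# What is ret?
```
33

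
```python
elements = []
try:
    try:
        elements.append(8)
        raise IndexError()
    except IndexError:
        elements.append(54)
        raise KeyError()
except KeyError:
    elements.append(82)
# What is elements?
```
[8, 54, 82]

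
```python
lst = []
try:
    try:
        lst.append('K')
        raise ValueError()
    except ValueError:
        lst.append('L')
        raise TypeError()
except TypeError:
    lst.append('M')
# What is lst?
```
['K', 'L', 'M']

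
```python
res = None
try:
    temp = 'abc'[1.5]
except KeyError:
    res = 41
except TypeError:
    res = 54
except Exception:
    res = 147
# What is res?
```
54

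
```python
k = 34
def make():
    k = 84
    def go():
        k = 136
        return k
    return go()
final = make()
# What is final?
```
136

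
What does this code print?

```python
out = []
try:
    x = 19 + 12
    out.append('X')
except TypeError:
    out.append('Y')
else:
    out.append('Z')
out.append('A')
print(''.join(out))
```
XZA

else block runs when no exception occurs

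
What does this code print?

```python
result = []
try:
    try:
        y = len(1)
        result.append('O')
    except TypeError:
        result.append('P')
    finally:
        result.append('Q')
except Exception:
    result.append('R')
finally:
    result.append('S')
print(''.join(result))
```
PQS

Both finally blocks run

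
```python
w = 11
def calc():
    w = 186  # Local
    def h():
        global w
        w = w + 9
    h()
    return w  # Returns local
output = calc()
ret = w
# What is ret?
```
20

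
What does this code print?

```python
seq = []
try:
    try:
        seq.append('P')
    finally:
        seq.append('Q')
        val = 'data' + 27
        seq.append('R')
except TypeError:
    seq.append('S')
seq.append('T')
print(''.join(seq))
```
PQST

Exception in inner finally caught by outer except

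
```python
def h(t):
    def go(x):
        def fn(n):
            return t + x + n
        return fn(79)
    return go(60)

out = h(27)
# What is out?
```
166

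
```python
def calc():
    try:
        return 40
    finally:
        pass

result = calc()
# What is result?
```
40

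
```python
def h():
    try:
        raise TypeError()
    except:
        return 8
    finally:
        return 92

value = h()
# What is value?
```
92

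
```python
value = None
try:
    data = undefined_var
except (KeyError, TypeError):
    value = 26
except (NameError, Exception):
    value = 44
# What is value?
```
44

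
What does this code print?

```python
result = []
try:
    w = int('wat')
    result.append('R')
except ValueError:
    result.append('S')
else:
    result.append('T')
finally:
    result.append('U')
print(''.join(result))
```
SU

Exception: except runs, else skipped, finally runs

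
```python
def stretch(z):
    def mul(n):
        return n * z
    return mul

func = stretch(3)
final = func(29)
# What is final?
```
87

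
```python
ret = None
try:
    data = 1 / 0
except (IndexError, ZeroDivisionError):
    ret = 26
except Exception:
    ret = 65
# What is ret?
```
26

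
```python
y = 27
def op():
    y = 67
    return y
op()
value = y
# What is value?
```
27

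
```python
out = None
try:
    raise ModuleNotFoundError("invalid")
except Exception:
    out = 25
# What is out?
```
25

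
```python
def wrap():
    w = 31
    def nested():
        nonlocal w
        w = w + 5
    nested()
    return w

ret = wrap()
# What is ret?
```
36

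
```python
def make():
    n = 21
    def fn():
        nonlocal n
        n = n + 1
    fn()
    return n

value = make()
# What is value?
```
22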